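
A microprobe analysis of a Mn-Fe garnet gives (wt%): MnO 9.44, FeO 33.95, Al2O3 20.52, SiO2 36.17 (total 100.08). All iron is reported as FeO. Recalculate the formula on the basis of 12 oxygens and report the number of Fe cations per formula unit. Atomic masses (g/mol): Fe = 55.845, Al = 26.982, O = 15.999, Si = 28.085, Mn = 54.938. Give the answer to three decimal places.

2.350 Fe apfu

MnO: 9.44/70.937 = 0.13308 mol → 0.13308 mol Mn, 0.13308 mol O.
FeO: 33.95/71.844 = 0.47255 mol → 0.47255 mol Fe, 0.47255 mol O.
Al2O3: 20.52/101.961 = 0.20125 mol → 0.40250 mol Al, 0.60375 mol O.
SiO2: 36.17/60.083 = 0.60200 mol → 0.60200 mol Si, 1.20400 mol O.
Total oxygen = 2.41338 mol. Normalization factor = 12/2.41338 = 4.97228.
Fe per 12 O = 0.47255 × 4.97228 = 2.350.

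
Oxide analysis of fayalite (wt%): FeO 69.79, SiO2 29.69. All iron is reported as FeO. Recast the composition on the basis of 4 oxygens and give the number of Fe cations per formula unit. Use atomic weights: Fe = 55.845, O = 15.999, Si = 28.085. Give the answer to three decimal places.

1.983 Fe apfu

FeO: 69.79/71.844 = 0.97141 mol → 0.97141 mol Fe, 0.97141 mol O.
SiO2: 29.69/60.083 = 0.49415 mol → 0.49415 mol Si, 0.98830 mol O.
Total oxygen = 1.95971 mol. Normalization factor = 4/1.95971 = 2.04112.
Fe per 4 O = 0.97141 × 2.04112 = 1.983.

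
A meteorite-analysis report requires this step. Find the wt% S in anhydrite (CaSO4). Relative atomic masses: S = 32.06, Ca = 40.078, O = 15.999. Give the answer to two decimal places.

23.55 weight percent

Formula mass = 1×40.078 + 1×32.06 + 4×15.999 = 136.134 g/mol, of which 32.060 g is S.
So S makes up 32.060/136.134 = 0.2355 of the mass, i.e. 23.55%.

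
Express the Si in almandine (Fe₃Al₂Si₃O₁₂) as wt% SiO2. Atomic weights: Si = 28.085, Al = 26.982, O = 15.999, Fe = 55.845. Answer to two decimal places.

36.21 wt%

M(Fe₃Al₂Si₃O₁₂) = 497.742 g/mol; M(SiO2) = 60.083 g/mol.
Moles SiO2 per formula unit = 3 Si ÷ 1 = 3.0000.
SiO2 fraction = (3.0000 × 60.083) / 497.742 = 180.249/497.742 = 0.3621.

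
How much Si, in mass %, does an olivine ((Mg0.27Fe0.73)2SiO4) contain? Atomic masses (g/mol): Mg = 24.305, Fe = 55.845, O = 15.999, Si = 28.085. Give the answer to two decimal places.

M((Mg0.27Fe0.73)2SiO4) = 186.739 g/mol.
Si contributes 1 × 28.085 = 28.085 g per mole.
28.085/186.739 = 0.1504 → 15.04%.

15.04 mass %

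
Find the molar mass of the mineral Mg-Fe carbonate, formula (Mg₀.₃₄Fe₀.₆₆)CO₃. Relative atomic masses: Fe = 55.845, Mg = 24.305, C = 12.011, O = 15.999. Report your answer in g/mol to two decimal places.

M = 0.34(24.305) + 0.66(55.845) + 1(12.011) + 3(15.999)

105.13 g/mol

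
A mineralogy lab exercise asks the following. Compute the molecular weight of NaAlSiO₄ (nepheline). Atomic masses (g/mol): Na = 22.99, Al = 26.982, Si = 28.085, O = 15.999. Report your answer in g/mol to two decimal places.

M = 1*22.99 + 1*26.982 + 1*28.085 + 4*15.999

142.05 g/mol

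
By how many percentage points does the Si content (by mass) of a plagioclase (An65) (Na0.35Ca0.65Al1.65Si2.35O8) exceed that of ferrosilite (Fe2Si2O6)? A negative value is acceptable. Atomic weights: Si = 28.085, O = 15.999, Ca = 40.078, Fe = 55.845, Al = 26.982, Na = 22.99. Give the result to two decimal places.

M(Na0.35Ca0.65Al1.65Si2.35O8) = 272.609 g/mol, so wt% Si = 66.000/272.609 × 100 = 24.21%.
M(Fe2Si2O6) = 263.854 g/mol, so wt% Si = 56.170/263.854 × 100 = 21.29%.
24.21 − 21.29 = 2.92 pp.

2.92 percentage points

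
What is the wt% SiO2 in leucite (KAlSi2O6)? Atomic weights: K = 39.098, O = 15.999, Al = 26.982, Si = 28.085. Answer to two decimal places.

55.06 wt%

Molar mass of KAlSi2O6 = 1×39.098 + 1×26.982 + 2×28.085 + 6×15.999 = 218.244 g/mol.
Each formula unit contains 2 Si, equivalent to 2/1 = 2.0000 mol SiO2.
M(SiO2) = 1×28.085 + 2×15.999 = 60.083 g/mol.
Mass of SiO2 per formula unit = 2.0000 × 60.083 = 120.166 g.
SiO2 wt% = 120.166 / 218.244 × 100 = 55.06%.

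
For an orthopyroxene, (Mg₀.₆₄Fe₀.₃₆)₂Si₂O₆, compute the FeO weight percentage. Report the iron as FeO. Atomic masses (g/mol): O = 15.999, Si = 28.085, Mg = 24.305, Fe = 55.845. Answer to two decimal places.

23.15 wt%

Molar mass of (Mg₀.₆₄Fe₀.₃₆)₂Si₂O₆ = 1.28·24.305 + 0.72·55.845 + 2·28.085 + 6·15.999 = 223.483 g/mol.
Each formula unit contains 0.72 Fe, equivalent to 0.72/1 = 0.7200 mol FeO.
M(FeO) = 1×55.845 + 1×15.999 = 71.844 g/mol.
Mass of FeO per formula unit = 0.7200 × 71.844 = 51.728 g.
FeO wt% = 51.728 / 223.483 × 100 = 23.15%.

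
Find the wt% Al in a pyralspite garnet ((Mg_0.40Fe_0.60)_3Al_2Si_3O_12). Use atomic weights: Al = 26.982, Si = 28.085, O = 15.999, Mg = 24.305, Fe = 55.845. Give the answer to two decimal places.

M((Mg_0.40Fe_0.60)_3Al_2Si_3O_12) = 459.894 g/mol.
Al contributes 2 × 26.982 = 53.964 g per mole.
53.964/459.894 = 0.1173 → 11.73%.

11.73 wt%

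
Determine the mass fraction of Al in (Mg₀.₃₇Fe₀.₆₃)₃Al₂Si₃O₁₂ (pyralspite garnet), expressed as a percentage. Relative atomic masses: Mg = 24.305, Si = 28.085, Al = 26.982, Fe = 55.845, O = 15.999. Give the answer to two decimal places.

11.66 wt%

Molar mass of (Mg₀.₃₇Fe₀.₆₃)₃Al₂Si₃O₁₂: 1.11·24.305 + 1.89·55.845 + 2·26.982 + 3·28.085 + 12·15.999 = 462.733 g/mol.
Mass of Al per formula unit: 2 × 26.982 = 53.964 g.
Weight fraction Al = 53.964 / 462.733 = 0.1166.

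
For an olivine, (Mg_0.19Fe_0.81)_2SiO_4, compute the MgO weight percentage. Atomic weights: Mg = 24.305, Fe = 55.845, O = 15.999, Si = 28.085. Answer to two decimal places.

7.99 wt%

Molar mass of (Mg_0.19Fe_0.81)_2SiO_4 = 0.38*24.305 + 1.62*55.845 + 1*28.085 + 4*15.999 = 191.786 g/mol.
Each formula unit contains 0.38 Mg, equivalent to 0.38/1 = 0.3800 mol MgO.
M(MgO) = 1×24.305 + 1×15.999 = 40.304 g/mol.
Mass of MgO per formula unit = 0.3800 × 40.304 = 15.316 g.
MgO wt% = 15.316 / 191.786 × 100 = 7.99%.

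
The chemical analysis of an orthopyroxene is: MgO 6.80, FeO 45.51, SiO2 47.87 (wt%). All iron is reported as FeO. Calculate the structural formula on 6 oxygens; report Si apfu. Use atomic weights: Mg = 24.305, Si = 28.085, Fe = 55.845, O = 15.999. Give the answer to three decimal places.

6.80 wt% MgO ÷ 40.304 g/mol = 0.16872 mol, giving 0.16872 Mg and 0.16872 O.
45.51 wt% FeO ÷ 71.844 g/mol = 0.63346 mol, giving 0.63346 Fe and 0.63346 O.
47.87 wt% SiO2 ÷ 60.083 g/mol = 0.79673 mol, giving 0.79673 Si and 1.59346 O.
Oxygen sums to 2.39564; scaling by 6/2.39564 = 2.50455 puts the formula on 6 O.
Si: 0.79673 × 2.50455 = 1.995 atoms per formula unit.

1.995 Si apfu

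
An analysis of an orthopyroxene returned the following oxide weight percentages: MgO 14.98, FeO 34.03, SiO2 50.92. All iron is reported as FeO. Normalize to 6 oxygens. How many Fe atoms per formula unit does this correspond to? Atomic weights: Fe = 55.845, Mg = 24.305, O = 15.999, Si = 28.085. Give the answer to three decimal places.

1.119 Fe apfu

MgO (M=40.304): mol = 0.37168; Mg = 0.37168, O = 0.37168.
FeO (M=71.844): mol = 0.47367; Fe = 0.47367, O = 0.47367.
SiO2 (M=60.083): mol = 0.84749; Si = 0.84749, O = 1.69498.
ΣO = 2.54033; factor = 6/ΣO = 2.36190.
Fe apfu = 0.47367 × 2.36190 = 1.119.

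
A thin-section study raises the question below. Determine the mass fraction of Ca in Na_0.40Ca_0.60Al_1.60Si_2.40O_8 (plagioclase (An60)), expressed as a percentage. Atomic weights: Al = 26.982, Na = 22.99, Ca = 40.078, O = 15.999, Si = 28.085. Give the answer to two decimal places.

M(Na_0.40Ca_0.60Al_1.60Si_2.40O_8) = 271.810 g/mol.
Ca contributes 0.60 × 40.078 = 24.047 g per mole.
24.047/271.810 = 0.0885 → 8.85%.

8.85 weight percent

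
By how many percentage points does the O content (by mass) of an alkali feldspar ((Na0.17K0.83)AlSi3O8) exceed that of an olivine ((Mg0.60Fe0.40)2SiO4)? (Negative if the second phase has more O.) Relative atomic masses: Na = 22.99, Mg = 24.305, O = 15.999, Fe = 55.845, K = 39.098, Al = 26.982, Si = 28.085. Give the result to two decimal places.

7.87 percentage points

O in (Na0.17K0.83)AlSi3O8: molar mass 275.589 g/mol; 8×15.999 = 127.992 g → 46.44 wt%.
O in (Mg0.60Fe0.40)2SiO4: molar mass 165.923 g/mol; 4×15.999 = 63.996 g → 38.57 wt%.
Difference = 46.44 − 38.57 = 7.87 percentage points.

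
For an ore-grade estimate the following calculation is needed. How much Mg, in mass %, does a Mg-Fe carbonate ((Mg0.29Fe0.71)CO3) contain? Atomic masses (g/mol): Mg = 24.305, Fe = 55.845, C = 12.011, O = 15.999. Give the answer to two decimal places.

Molar mass of (Mg0.29Fe0.71)CO3: 0.29·24.305 + 0.71·55.845 + 1·12.011 + 3·15.999 = 106.706 g/mol.
Mass of Mg per formula unit: 0.29 × 24.305 = 7.048 g.
Weight fraction Mg = 7.048 / 106.706 = 0.0661.

6.61 mass %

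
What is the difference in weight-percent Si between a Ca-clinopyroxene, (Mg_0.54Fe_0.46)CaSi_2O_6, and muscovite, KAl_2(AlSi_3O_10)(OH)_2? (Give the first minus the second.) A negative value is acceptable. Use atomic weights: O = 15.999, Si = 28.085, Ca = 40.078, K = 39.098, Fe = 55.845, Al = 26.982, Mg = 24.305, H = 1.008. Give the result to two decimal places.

Si in (Mg_0.54Fe_0.46)CaSi_2O_6: molar mass 231.055 g/mol; 2×28.085 = 56.170 g → 24.31 wt%.
Si in KAl_2(AlSi_3O_10)(OH)_2: molar mass 398.303 g/mol; 3×28.085 = 84.255 g → 21.15 wt%.
Difference = 24.31 − 21.15 = 3.16 percentage points.

3.16 percentage points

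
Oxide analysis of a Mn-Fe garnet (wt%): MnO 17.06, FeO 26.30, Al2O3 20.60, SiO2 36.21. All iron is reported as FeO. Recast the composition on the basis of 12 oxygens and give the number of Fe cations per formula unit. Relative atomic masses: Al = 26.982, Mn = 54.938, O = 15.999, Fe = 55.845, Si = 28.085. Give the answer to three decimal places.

MnO: 17.06/70.937 = 0.24050 mol → 0.24050 mol Mn, 0.24050 mol O.
FeO: 26.30/71.844 = 0.36607 mol → 0.36607 mol Fe, 0.36607 mol O.
Al2O3: 20.60/101.961 = 0.20204 mol → 0.40408 mol Al, 0.60612 mol O.
SiO2: 36.21/60.083 = 0.60267 mol → 0.60267 mol Si, 1.20534 mol O.
Total oxygen = 2.41803 mol. Normalization factor = 12/2.41803 = 4.96272.
Fe per 12 O = 0.36607 × 4.96272 = 1.817.

1.817 Fe apfu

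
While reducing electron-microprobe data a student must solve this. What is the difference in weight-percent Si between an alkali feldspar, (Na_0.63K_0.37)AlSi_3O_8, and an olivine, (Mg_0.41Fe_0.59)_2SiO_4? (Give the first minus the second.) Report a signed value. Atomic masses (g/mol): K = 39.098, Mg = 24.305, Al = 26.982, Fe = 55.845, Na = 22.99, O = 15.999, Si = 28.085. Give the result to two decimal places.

15.63 percentage points

M((Na_0.63K_0.37)AlSi_3O_8) = 268.179 g/mol, so wt% Si = 84.255/268.179 × 100 = 31.42%.
M((Mg_0.41Fe_0.59)_2SiO_4) = 177.908 g/mol, so wt% Si = 28.085/177.908 × 100 = 15.79%.
31.42 − 15.79 = 15.63 pp.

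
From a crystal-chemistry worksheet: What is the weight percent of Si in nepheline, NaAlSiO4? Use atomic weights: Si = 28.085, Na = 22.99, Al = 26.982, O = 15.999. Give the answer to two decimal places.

M(NaAlSiO4) = 142.053 g/mol.
Si contributes 1 × 28.085 = 28.085 g per mole.
28.085/142.053 = 0.1977 → 19.77%.

19.77 mass %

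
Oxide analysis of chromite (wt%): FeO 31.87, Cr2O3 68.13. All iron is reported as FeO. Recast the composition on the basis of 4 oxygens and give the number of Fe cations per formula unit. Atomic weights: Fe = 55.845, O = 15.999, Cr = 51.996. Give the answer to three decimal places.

FeO (M=71.844): mol = 0.44360; Fe = 0.44360, O = 0.44360.
Cr2O3 (M=151.989): mol = 0.44826; Cr = 0.89652, O = 1.34478.
ΣO = 1.78838; factor = 4/ΣO = 2.23666.
Fe apfu = 0.44360 × 2.23666 = 0.992.

0.992 Fe apfu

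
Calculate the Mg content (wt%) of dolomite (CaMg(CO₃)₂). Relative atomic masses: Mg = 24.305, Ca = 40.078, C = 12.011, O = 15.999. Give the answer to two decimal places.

Formula mass = 1*40.078 + 1*24.305 + 2*12.011 + 6*15.999 = 184.399 g/mol, of which 24.305 g is Mg.
So Mg makes up 24.305/184.399 = 0.1318 of the mass, i.e. 13.18%.

13.18 wt%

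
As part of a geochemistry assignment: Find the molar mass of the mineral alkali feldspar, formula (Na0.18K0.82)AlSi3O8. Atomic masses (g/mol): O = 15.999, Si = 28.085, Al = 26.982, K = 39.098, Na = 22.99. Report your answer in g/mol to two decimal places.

275.43 g/mol

Na: 0.18 × 22.99 = 4.1382
K: 0.82 × 39.098 = 32.0604
Al: 1 × 26.982 = 26.9820
Si: 3 × 28.085 = 84.2550
O: 8 × 15.999 = 127.9920
Summing the contributions gives the formula mass.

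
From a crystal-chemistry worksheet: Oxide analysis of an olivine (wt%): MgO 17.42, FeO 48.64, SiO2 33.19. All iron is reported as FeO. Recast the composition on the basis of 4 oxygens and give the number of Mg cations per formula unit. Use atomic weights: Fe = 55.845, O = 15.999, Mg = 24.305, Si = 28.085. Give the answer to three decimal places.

MgO (M=40.304): mol = 0.43222; Mg = 0.43222, O = 0.43222.
FeO (M=71.844): mol = 0.67702; Fe = 0.67702, O = 0.67702.
SiO2 (M=60.083): mol = 0.55240; Si = 0.55240, O = 1.10480.
ΣO = 2.21404; factor = 4/ΣO = 1.80665.
Mg apfu = 0.43222 × 1.80665 = 0.781.

0.781 Mg apfu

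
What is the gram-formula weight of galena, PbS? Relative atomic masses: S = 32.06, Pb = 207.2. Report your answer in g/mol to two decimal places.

Pb: 1 × 207.2 = 207.2000
S: 1 × 32.06 = 32.0600
Summing the contributions gives the formula mass.

239.26 g/mol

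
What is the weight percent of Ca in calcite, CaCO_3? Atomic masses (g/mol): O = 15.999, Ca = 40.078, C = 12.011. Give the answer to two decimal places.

40.04 wt%

Molar mass of CaCO_3: 1·40.078 + 1·12.011 + 3·15.999 = 100.086 g/mol.
Mass of Ca per formula unit: 1 × 40.078 = 40.078 g.
Weight fraction Ca = 40.078 / 100.086 = 0.4004.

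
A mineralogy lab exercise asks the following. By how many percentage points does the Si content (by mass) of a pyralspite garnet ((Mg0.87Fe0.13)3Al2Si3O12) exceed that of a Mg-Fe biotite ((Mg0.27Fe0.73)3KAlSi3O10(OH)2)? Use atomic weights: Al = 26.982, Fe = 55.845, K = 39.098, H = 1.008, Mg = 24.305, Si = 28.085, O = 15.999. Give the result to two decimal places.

M((Mg0.87Fe0.13)3Al2Si3O12) = 415.423 g/mol, so wt% Si = 84.255/415.423 × 100 = 20.28%.
M((Mg0.27Fe0.73)3KAlSi3O10(OH)2) = 486.327 g/mol, so wt% Si = 84.255/486.327 × 100 = 17.32%.
20.28 − 17.32 = 2.96 pp.

2.96 percentage points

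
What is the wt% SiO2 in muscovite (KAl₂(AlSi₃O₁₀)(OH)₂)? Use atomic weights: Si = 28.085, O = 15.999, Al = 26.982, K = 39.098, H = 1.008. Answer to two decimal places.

45.25 wt%

Formula mass = 398.303 g/mol.
3 Si → 3.0000 mol SiO2 per formula unit; M(SiO2) = 60.083, so SiO2 mass = 180.249 g.
180.249/398.303 × 100 = 45.25 wt%.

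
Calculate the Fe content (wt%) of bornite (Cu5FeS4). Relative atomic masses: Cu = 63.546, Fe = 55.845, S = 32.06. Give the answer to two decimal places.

11.13 wt%

M(Cu5FeS4) = 501.815 g/mol.
Fe contributes 1 × 55.845 = 55.845 g per mole.
55.845/501.815 = 0.1113 → 11.13%.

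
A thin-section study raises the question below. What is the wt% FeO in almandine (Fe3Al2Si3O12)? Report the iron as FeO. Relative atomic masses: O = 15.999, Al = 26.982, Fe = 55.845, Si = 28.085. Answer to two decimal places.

43.30 wt%

Molar mass of Fe3Al2Si3O12 = 3×55.845 + 2×26.982 + 3×28.085 + 12×15.999 = 497.742 g/mol.
Each formula unit contains 3 Fe, equivalent to 3/1 = 3.0000 mol FeO.
M(FeO) = 1×55.845 + 1×15.999 = 71.844 g/mol.
Mass of FeO per formula unit = 3.0000 × 71.844 = 215.532 g.
FeO wt% = 215.532 / 497.742 × 100 = 43.30%.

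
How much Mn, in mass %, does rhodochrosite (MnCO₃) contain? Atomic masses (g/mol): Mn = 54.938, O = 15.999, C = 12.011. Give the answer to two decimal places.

47.79 mass %

Molar mass of MnCO₃: 1·54.938 + 1·12.011 + 3·15.999 = 114.946 g/mol.
Mass of Mn per formula unit: 1 × 54.938 = 54.938 g.
Weight fraction Mn = 54.938 / 114.946 = 0.4779.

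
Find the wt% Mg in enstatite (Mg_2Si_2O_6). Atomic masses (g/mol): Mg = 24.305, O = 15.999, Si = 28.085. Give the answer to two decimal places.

24.21 mass %

Molar mass of Mg_2Si_2O_6: 2*24.305 + 2*28.085 + 6*15.999 = 200.774 g/mol.
Mass of Mg per formula unit: 2 × 24.305 = 48.610 g.
Weight fraction Mg = 48.610 / 200.774 = 0.2421.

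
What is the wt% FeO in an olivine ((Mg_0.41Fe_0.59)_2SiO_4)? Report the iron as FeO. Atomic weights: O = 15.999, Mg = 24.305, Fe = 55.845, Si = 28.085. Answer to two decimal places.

47.65 wt%

Molar mass of (Mg_0.41Fe_0.59)_2SiO_4 = 0.82*24.305 + 1.18*55.845 + 1*28.085 + 4*15.999 = 177.908 g/mol.
Each formula unit contains 1.18 Fe, equivalent to 1.18/1 = 1.1800 mol FeO.
M(FeO) = 1×55.845 + 1×15.999 = 71.844 g/mol.
Mass of FeO per formula unit = 1.1800 × 71.844 = 84.776 g.
FeO wt% = 84.776 / 177.908 × 100 = 47.65%.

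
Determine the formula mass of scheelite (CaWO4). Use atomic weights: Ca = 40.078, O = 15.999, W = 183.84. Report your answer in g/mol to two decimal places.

287.91 g/mol

Ca: 1 × 40.078 = 40.0780
W: 1 × 183.84 = 183.8400
O: 4 × 15.999 = 63.9960
Summing the contributions gives the formula mass.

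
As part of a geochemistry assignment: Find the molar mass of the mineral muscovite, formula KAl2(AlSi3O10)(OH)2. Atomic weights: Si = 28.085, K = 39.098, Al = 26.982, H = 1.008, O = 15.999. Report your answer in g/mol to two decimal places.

K: 1 × 39.098 = 39.0980
Al: 3 × 26.982 = 80.9460
Si: 3 × 28.085 = 84.2550
O: 12 × 15.999 = 191.9880
H: 2 × 1.008 = 2.0160
Summing the contributions gives the formula mass.

398.30 g/mol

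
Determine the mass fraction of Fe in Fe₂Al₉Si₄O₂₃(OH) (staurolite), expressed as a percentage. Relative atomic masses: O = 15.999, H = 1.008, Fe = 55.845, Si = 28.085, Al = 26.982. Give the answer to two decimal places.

Molar mass of Fe₂Al₉Si₄O₂₃(OH): 2*55.845 + 9*26.982 + 4*28.085 + 24*15.999 + 1*1.008 = 851.852 g/mol.
Mass of Fe per formula unit: 2 × 55.845 = 111.690 g.
Weight fraction Fe = 111.690 / 851.852 = 0.1311.

13.11 weight percent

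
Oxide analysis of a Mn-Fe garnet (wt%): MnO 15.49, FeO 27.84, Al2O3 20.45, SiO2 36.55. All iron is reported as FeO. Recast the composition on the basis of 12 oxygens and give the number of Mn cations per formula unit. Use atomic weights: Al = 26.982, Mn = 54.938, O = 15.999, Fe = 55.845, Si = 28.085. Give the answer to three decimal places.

MnO: 15.49/70.937 = 0.21836 mol → 0.21836 mol Mn, 0.21836 mol O.
FeO: 27.84/71.844 = 0.38751 mol → 0.38751 mol Fe, 0.38751 mol O.
Al2O3: 20.45/101.961 = 0.20057 mol → 0.40114 mol Al, 0.60171 mol O.
SiO2: 36.55/60.083 = 0.60833 mol → 0.60833 mol Si, 1.21666 mol O.
Total oxygen = 2.42424 mol. Normalization factor = 12/2.42424 = 4.95000.
Mn per 12 O = 0.21836 × 4.95000 = 1.081.

1.081 Mn apfu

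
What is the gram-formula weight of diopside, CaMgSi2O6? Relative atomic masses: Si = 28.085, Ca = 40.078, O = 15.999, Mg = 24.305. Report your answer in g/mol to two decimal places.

The formula mass is the sum 1(40.078) + 1(24.305) + 2(28.085) + 6(15.999).

216.55 g/mol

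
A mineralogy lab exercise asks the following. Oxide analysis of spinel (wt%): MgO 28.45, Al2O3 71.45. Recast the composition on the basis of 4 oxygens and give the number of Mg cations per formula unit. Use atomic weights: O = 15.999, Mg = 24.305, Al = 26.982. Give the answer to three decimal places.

1.005 Mg apfu

MgO (M=40.304): mol = 0.70589; Mg = 0.70589, O = 0.70589.
Al2O3 (M=101.961): mol = 0.70076; Al = 1.40152, O = 2.10228.
ΣO = 2.80817; factor = 4/ΣO = 1.42442.
Mg apfu = 0.70589 × 1.42442 = 1.005.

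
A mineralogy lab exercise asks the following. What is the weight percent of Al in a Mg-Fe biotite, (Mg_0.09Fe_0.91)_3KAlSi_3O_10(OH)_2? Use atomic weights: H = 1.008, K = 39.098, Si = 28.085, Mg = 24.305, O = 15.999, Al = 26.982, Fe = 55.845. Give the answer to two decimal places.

Formula mass = 0.27·24.305 + 2.73·55.845 + 1·39.098 + 1·26.982 + 3·28.085 + 12·15.999 + 2·1.008 = 503.358 g/mol, of which 26.982 g is Al.
So Al makes up 26.982/503.358 = 0.0536 of the mass, i.e. 5.36%.

5.36 wt%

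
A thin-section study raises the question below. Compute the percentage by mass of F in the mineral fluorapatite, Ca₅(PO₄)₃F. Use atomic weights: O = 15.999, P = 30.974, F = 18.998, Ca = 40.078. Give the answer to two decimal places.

M(Ca₅(PO₄)₃F) = 504.298 g/mol.
F contributes 1 × 18.998 = 18.998 g per mole.
18.998/504.298 = 0.0377 → 3.77%.

3.77 weight percent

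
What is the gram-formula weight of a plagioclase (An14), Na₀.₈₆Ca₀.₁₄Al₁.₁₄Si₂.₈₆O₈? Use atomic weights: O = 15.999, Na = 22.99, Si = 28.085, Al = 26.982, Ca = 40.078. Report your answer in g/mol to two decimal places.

264.46 g/mol

M = 0.86(22.99) + 0.14(40.078) + 1.14(26.982) + 2.86(28.085) + 8(15.999)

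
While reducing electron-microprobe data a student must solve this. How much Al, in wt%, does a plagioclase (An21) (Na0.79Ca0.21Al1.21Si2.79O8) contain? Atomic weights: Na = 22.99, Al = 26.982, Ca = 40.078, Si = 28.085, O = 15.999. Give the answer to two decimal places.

12.29 wt%

Molar mass of Na0.79Ca0.21Al1.21Si2.79O8: 0.79·22.99 + 0.21·40.078 + 1.21·26.982 + 2.79·28.085 + 8·15.999 = 265.576 g/mol.
Mass of Al per formula unit: 1.21 × 26.982 = 32.648 g.
Weight fraction Al = 32.648 / 265.576 = 0.1229.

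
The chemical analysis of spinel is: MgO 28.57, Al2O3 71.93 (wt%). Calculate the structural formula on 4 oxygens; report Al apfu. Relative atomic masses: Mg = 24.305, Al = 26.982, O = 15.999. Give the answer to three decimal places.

1.998 Al apfu

MgO (M=40.304): mol = 0.70886; Mg = 0.70886, O = 0.70886.
Al2O3 (M=101.961): mol = 0.70547; Al = 1.41094, O = 2.11641.
ΣO = 2.82527; factor = 4/ΣO = 1.41579.
Al apfu = 1.41094 × 1.41579 = 1.998.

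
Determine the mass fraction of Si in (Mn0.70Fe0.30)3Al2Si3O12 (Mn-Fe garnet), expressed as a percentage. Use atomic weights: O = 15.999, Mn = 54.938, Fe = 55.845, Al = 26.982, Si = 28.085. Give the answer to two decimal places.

16.99 wt%

Molar mass of (Mn0.70Fe0.30)3Al2Si3O12: 2.10*54.938 + 0.90*55.845 + 2*26.982 + 3*28.085 + 12*15.999 = 495.837 g/mol.
Mass of Si per formula unit: 3 × 28.085 = 84.255 g.
Weight fraction Si = 84.255 / 495.837 = 0.1699.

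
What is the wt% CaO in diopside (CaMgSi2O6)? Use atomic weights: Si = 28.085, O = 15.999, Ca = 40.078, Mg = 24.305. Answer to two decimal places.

M(CaMgSi2O6) = 216.547 g/mol; M(CaO) = 56.077 g/mol.
Moles CaO per formula unit = 1 Ca ÷ 1 = 1.0000.
CaO fraction = (1.0000 × 56.077) / 216.547 = 56.077/216.547 = 0.2590.

25.90 wt%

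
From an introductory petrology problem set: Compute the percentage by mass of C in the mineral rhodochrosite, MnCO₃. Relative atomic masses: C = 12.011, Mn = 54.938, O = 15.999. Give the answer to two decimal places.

Molar mass of MnCO₃: 1·54.938 + 1·12.011 + 3·15.999 = 114.946 g/mol.
Mass of C per formula unit: 1 × 12.011 = 12.011 g.
Weight fraction C = 12.011 / 114.946 = 0.1045.

10.45 weight percent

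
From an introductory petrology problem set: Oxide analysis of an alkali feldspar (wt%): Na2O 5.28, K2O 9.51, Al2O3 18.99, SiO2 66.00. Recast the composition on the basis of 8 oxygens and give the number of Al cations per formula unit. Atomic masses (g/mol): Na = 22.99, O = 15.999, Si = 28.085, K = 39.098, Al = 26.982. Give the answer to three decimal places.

Na2O (M=61.979): mol = 0.08519; Na = 0.17038, O = 0.08519.
K2O (M=94.195): mol = 0.10096; K = 0.20192, O = 0.10096.
Al2O3 (M=101.961): mol = 0.18625; Al = 0.37250, O = 0.55875.
SiO2 (M=60.083): mol = 1.09848; Si = 1.09848, O = 2.19696.
ΣO = 2.94186; factor = 8/ΣO = 2.71937.
Al apfu = 0.37250 × 2.71937 = 1.013.

1.013 Al apfu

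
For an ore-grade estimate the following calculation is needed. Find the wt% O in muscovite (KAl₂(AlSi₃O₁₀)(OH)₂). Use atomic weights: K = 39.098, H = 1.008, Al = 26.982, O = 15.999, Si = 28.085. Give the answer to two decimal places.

48.20 wt%

Formula mass = 1·39.098 + 3·26.982 + 3·28.085 + 12·15.999 + 2·1.008 = 398.303 g/mol, of which 191.988 g is O.
So O makes up 191.988/398.303 = 0.4820 of the mass, i.e. 48.20%.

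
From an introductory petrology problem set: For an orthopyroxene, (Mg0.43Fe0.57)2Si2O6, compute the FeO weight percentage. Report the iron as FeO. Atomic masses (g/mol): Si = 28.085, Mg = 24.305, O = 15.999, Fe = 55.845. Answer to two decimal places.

M((Mg0.43Fe0.57)2Si2O6) = 236.730 g/mol; M(FeO) = 71.844 g/mol.
Moles FeO per formula unit = 1.14 Fe ÷ 1 = 1.1400.
FeO fraction = (1.1400 × 71.844) / 236.730 = 81.902/236.730 = 0.3460.

34.60 wt%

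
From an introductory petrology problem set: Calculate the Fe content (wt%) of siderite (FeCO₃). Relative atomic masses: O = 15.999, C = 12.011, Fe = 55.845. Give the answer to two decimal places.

48.20 wt%

M(FeCO₃) = 115.853 g/mol.
Fe contributes 1 × 55.845 = 55.845 g per mole.
55.845/115.853 = 0.4820 → 48.20%.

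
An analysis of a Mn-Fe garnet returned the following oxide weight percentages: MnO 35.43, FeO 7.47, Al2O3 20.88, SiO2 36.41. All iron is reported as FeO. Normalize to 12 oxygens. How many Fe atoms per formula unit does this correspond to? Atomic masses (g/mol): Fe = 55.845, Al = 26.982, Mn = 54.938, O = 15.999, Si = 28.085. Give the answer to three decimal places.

0.514 Fe apfu

MnO (M=70.937): mol = 0.49946; Mn = 0.49946, O = 0.49946.
FeO (M=71.844): mol = 0.10398; Fe = 0.10398, O = 0.10398.
Al2O3 (M=101.961): mol = 0.20478; Al = 0.40956, O = 0.61434.
SiO2 (M=60.083): mol = 0.60600; Si = 0.60600, O = 1.21200.
ΣO = 2.42978; factor = 12/ΣO = 4.93872.
Fe apfu = 0.10398 × 4.93872 = 0.514.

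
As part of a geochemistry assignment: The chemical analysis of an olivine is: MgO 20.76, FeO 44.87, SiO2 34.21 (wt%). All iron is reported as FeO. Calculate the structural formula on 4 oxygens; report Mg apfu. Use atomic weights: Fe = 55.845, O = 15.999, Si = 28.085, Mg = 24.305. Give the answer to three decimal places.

MgO (M=40.304): mol = 0.51509; Mg = 0.51509, O = 0.51509.
FeO (M=71.844): mol = 0.62455; Fe = 0.62455, O = 0.62455.
SiO2 (M=60.083): mol = 0.56938; Si = 0.56938, O = 1.13876.
ΣO = 2.27840; factor = 4/ΣO = 1.75562.
Mg apfu = 0.51509 × 1.75562 = 0.904.

0.904 Mg apfu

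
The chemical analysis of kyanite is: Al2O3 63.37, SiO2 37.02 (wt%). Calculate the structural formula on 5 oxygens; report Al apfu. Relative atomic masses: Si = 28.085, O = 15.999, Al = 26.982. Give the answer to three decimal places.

2.007 Al apfu

63.37 wt% Al2O3 ÷ 101.961 g/mol = 0.62151 mol, giving 1.24302 Al and 1.86453 O.
37.02 wt% SiO2 ÷ 60.083 g/mol = 0.61615 mol, giving 0.61615 Si and 1.23230 O.
Oxygen sums to 3.09683; scaling by 5/3.09683 = 1.61455 puts the formula on 5 O.
Al: 1.24302 × 1.61455 = 2.007 atoms per formula unit.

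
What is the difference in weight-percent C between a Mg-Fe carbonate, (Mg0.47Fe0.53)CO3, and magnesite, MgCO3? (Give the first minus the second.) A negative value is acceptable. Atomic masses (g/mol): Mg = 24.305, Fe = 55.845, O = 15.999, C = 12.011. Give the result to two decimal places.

First mineral: 12.011 g C in 101.029 g formula = 11.89 wt% C.
Second mineral: 12.011 g C in 84.313 g formula = 14.25 wt% C.
11.89% − 14.25% gives a difference of -2.36 percentage points.

-2.36 percentage points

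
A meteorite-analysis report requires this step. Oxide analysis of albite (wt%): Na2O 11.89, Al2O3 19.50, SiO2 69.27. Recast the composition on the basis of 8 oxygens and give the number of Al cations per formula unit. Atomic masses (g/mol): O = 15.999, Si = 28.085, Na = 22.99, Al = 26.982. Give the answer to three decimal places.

Na2O: 11.89/61.979 = 0.19184 mol → 0.38368 mol Na, 0.19184 mol O.
Al2O3: 19.50/101.961 = 0.19125 mol → 0.38250 mol Al, 0.57375 mol O.
SiO2: 69.27/60.083 = 1.15291 mol → 1.15291 mol Si, 2.30582 mol O.
Total oxygen = 3.07141 mol. Normalization factor = 8/3.07141 = 2.60467.
Al per 8 O = 0.38250 × 2.60467 = 0.996.

0.996 Al apfu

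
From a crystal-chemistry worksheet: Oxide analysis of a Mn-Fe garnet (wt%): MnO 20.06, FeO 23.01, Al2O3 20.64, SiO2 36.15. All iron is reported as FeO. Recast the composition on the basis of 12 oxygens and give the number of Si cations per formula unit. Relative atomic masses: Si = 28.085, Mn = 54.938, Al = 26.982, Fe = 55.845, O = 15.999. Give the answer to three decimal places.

2.991 Si apfu

20.06 wt% MnO ÷ 70.937 g/mol = 0.28279 mol, giving 0.28279 Mn and 0.28279 O.
23.01 wt% FeO ÷ 71.844 g/mol = 0.32028 mol, giving 0.32028 Fe and 0.32028 O.
20.64 wt% Al2O3 ÷ 101.961 g/mol = 0.20243 mol, giving 0.40486 Al and 0.60729 O.
36.15 wt% SiO2 ÷ 60.083 g/mol = 0.60167 mol, giving 0.60167 Si and 1.20334 O.
Oxygen sums to 2.41370; scaling by 12/2.41370 = 4.97162 puts the formula on 12 O.
Si: 0.60167 × 4.97162 = 2.991 atoms per formula unit.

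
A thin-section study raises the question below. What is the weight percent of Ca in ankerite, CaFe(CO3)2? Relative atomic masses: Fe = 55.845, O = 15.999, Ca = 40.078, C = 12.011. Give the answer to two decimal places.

18.56 mass %

M(CaFe(CO3)2) = 215.939 g/mol.
Ca contributes 1 × 40.078 = 40.078 g per mole.
40.078/215.939 = 0.1856 → 18.56%.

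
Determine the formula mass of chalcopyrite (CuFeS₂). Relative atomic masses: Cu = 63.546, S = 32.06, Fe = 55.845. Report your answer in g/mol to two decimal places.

M = 1*63.546 + 1*55.845 + 2*32.06

183.51 g/mol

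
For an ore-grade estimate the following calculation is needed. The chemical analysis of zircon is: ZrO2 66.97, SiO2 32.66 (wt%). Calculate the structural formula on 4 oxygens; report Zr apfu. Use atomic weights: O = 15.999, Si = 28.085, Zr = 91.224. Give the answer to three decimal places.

1.000 Zr apfu

ZrO2: 66.97/123.222 = 0.54349 mol → 0.54349 mol Zr, 1.08698 mol O.
SiO2: 32.66/60.083 = 0.54358 mol → 0.54358 mol Si, 1.08716 mol O.
Total oxygen = 2.17414 mol. Normalization factor = 4/2.17414 = 1.83981.
Zr per 4 O = 0.54349 × 1.83981 = 1.000.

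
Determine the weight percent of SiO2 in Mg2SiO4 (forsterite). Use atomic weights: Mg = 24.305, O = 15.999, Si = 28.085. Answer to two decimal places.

42.71 wt%

Formula mass = 140.691 g/mol.
1 Si → 1.0000 mol SiO2 per formula unit; M(SiO2) = 60.083, so SiO2 mass = 60.083 g.
60.083/140.691 × 100 = 42.71 wt%.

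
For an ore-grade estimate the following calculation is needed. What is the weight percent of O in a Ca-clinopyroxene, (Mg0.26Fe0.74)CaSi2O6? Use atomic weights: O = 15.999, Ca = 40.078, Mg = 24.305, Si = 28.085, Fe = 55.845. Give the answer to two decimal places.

Formula mass = 0.26*24.305 + 0.74*55.845 + 1*40.078 + 2*28.085 + 6*15.999 = 239.887 g/mol, of which 95.994 g is O.
So O makes up 95.994/239.887 = 0.4002 of the mass, i.e. 40.02%.

40.02 wt%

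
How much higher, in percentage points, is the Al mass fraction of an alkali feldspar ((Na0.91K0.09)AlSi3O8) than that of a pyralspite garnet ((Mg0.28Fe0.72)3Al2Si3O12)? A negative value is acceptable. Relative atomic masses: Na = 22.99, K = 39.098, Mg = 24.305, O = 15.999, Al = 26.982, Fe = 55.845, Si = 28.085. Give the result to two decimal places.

-1.22 percentage points

Al in (Na0.91K0.09)AlSi3O8: molar mass 263.669 g/mol; 1×26.982 = 26.982 g → 10.23 wt%.
Al in (Mg0.28Fe0.72)3Al2Si3O12: molar mass 471.248 g/mol; 2×26.982 = 53.964 g → 11.45 wt%.
Difference = 10.23 − 11.45 = -1.22 percentage points.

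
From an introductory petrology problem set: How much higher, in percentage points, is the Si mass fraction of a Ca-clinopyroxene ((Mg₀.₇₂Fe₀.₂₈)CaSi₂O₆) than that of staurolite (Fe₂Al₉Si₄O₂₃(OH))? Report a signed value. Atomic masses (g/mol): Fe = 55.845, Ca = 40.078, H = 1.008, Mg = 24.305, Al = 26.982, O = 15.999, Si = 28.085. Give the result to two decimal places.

Si in (Mg₀.₇₂Fe₀.₂₈)CaSi₂O₆: molar mass 225.378 g/mol; 2×28.085 = 56.170 g → 24.92 wt%.
Si in Fe₂Al₉Si₄O₂₃(OH): molar mass 851.852 g/mol; 4×28.085 = 112.340 g → 13.19 wt%.
Difference = 24.92 − 13.19 = 11.73 percentage points.

11.73 percentage points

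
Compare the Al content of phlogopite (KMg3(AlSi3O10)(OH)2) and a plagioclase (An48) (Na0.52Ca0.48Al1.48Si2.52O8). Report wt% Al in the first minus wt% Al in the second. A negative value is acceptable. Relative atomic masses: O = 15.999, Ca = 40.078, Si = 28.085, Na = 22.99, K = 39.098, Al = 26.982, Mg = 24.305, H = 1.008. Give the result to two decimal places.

Al in KMg3(AlSi3O10)(OH)2: molar mass 417.254 g/mol; 1×26.982 = 26.982 g → 6.47 wt%.
Al in Na0.52Ca0.48Al1.48Si2.52O8: molar mass 269.892 g/mol; 1.48×26.982 = 39.933 g → 14.80 wt%.
Difference = 6.47 − 14.80 = -8.33 percentage points.

-8.33 percentage points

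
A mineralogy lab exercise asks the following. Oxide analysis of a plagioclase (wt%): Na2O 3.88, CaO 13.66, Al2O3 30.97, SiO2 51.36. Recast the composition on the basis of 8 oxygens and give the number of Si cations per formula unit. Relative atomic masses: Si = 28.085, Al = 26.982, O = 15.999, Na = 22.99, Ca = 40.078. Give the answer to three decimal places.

Na2O: 3.88/61.979 = 0.06260 mol → 0.12520 mol Na, 0.06260 mol O.
CaO: 13.66/56.077 = 0.24359 mol → 0.24359 mol Ca, 0.24359 mol O.
Al2O3: 30.97/101.961 = 0.30374 mol → 0.60748 mol Al, 0.91122 mol O.
SiO2: 51.36/60.083 = 0.85482 mol → 0.85482 mol Si, 1.70964 mol O.
Total oxygen = 2.92705 mol. Normalization factor = 8/2.92705 = 2.73313.
Si per 8 O = 0.85482 × 2.73313 = 2.336.

2.336 Si apfu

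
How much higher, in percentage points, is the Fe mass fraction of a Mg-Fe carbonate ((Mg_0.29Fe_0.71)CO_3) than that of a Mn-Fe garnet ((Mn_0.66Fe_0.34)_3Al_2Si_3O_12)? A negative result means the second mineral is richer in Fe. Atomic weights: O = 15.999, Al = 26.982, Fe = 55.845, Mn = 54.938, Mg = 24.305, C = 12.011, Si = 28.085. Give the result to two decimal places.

25.67 percentage points

First mineral: 39.650 g Fe in 106.706 g formula = 37.16 wt% Fe.
Second mineral: 56.962 g Fe in 495.946 g formula = 11.49 wt% Fe.
37.16% − 11.49% gives a difference of 25.67 percentage points.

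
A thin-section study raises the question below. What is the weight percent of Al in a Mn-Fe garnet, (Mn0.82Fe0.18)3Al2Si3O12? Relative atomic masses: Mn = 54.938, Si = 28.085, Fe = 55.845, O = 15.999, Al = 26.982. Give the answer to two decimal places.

10.89 wt%

Molar mass of (Mn0.82Fe0.18)3Al2Si3O12: 2.46*54.938 + 0.54*55.845 + 2*26.982 + 3*28.085 + 12*15.999 = 495.511 g/mol.
Mass of Al per formula unit: 2 × 26.982 = 53.964 g.
Weight fraction Al = 53.964 / 495.511 = 0.1089.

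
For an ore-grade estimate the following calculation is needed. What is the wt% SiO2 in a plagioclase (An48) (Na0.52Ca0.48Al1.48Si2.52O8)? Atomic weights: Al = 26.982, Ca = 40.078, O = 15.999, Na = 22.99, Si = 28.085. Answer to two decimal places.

56.10 wt%

M(Na0.52Ca0.48Al1.48Si2.52O8) = 269.892 g/mol; M(SiO2) = 60.083 g/mol.
Moles SiO2 per formula unit = 2.52 Si ÷ 1 = 2.5200.
SiO2 fraction = (2.5200 × 60.083) / 269.892 = 151.409/269.892 = 0.5610.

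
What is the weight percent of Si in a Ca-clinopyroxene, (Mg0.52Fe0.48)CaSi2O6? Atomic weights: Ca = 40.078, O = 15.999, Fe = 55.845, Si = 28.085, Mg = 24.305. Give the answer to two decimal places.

Molar mass of (Mg0.52Fe0.48)CaSi2O6: 0.52·24.305 + 0.48·55.845 + 1·40.078 + 2·28.085 + 6·15.999 = 231.686 g/mol.
Mass of Si per formula unit: 2 × 28.085 = 56.170 g.
Weight fraction Si = 56.170 / 231.686 = 0.2424.

24.24 mass %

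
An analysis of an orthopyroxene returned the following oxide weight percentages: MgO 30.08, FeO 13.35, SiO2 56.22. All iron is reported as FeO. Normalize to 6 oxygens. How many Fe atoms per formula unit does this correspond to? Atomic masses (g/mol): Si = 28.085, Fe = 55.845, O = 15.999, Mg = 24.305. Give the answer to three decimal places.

0.398 Fe apfu

MgO (M=40.304): mol = 0.74633; Mg = 0.74633, O = 0.74633.
FeO (M=71.844): mol = 0.18582; Fe = 0.18582, O = 0.18582.
SiO2 (M=60.083): mol = 0.93571; Si = 0.93571, O = 1.87142.
ΣO = 2.80357; factor = 6/ΣO = 2.14013.
Fe apfu = 0.18582 × 2.14013 = 0.398.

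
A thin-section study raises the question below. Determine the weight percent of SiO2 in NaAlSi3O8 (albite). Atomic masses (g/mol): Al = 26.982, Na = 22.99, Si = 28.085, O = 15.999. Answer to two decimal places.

M(NaAlSi3O8) = 262.219 g/mol; M(SiO2) = 60.083 g/mol.
Moles SiO2 per formula unit = 3 Si ÷ 1 = 3.0000.
SiO2 fraction = (3.0000 × 60.083) / 262.219 = 180.249/262.219 = 0.6874.

68.74 wt%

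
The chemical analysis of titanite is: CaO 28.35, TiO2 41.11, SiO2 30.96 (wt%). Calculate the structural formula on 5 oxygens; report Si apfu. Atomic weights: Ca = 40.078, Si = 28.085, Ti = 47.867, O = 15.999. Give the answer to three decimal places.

CaO (M=56.077): mol = 0.50555; Ca = 0.50555, O = 0.50555.
TiO2 (M=79.865): mol = 0.51474; Ti = 0.51474, O = 1.02948.
SiO2 (M=60.083): mol = 0.51529; Si = 0.51529, O = 1.03058.
ΣO = 2.56561; factor = 5/ΣO = 1.94885.
Si apfu = 0.51529 × 1.94885 = 1.004.

1.004 Si apfu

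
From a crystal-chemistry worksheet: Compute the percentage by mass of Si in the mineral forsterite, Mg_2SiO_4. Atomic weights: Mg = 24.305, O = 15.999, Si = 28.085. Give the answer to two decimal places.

Molar mass of Mg_2SiO_4: 2*24.305 + 1*28.085 + 4*15.999 = 140.691 g/mol.
Mass of Si per formula unit: 1 × 28.085 = 28.085 g.
Weight fraction Si = 28.085 / 140.691 = 0.1996.

19.96 weight percent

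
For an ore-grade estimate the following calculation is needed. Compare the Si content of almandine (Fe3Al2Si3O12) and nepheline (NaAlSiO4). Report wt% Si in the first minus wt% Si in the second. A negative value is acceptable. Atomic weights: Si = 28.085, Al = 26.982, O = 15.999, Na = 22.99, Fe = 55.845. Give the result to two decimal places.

Si in Fe3Al2Si3O12: molar mass 497.742 g/mol; 3×28.085 = 84.255 g → 16.93 wt%.
Si in NaAlSiO4: molar mass 142.053 g/mol; 1×28.085 = 28.085 g → 19.77 wt%.
Difference = 16.93 − 19.77 = -2.84 percentage points.

-2.84 percentage points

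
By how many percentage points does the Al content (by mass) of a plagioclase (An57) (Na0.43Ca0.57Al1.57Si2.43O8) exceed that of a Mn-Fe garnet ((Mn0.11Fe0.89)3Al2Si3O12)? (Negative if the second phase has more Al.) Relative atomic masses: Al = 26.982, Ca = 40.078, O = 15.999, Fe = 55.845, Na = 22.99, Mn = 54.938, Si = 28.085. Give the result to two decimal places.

Al in Na0.43Ca0.57Al1.57Si2.43O8: molar mass 271.330 g/mol; 1.57×26.982 = 42.362 g → 15.61 wt%.
Al in (Mn0.11Fe0.89)3Al2Si3O12: molar mass 497.443 g/mol; 2×26.982 = 53.964 g → 10.85 wt%.
Difference = 15.61 − 10.85 = 4.76 percentage points.

4.76 percentage points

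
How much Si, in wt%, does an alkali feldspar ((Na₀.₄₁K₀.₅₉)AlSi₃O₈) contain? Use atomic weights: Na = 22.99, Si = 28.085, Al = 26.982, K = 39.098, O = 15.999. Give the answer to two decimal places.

Formula mass = 0.41·22.99 + 0.59·39.098 + 1·26.982 + 3·28.085 + 8·15.999 = 271.723 g/mol, of which 84.255 g is Si.
So Si makes up 84.255/271.723 = 0.3101 of the mass, i.e. 31.01%.

31.01 wt%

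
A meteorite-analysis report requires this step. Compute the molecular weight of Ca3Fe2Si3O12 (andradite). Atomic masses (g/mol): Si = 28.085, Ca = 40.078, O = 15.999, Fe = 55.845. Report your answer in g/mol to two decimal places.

508.17 g/mol

M = 3(40.078) + 2(55.845) + 3(28.085) + 12(15.999)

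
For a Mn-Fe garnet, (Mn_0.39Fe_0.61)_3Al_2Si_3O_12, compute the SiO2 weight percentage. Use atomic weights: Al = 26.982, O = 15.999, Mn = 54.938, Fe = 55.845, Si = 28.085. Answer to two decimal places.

Formula mass = 496.681 g/mol.
3 Si → 3.0000 mol SiO2 per formula unit; M(SiO2) = 60.083, so SiO2 mass = 180.249 g.
180.249/496.681 × 100 = 36.29 wt%.

36.29 wt%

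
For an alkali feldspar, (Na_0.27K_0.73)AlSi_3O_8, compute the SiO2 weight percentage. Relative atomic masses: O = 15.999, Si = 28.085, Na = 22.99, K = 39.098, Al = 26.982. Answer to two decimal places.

Molar mass of (Na_0.27K_0.73)AlSi_3O_8 = 0.27×22.99 + 0.73×39.098 + 1×26.982 + 3×28.085 + 8×15.999 = 273.978 g/mol.
Each formula unit contains 3 Si, equivalent to 3/1 = 3.0000 mol SiO2.
M(SiO2) = 1×28.085 + 2×15.999 = 60.083 g/mol.
Mass of SiO2 per formula unit = 3.0000 × 60.083 = 180.249 g.
SiO2 wt% = 180.249 / 273.978 × 100 = 65.79%.

65.79 wt%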